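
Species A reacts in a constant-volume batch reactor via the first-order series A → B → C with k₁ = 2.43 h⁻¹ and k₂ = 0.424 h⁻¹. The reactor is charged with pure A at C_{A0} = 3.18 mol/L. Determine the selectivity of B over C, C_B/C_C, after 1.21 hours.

The intermediate concentration in a first-order A→B→C sequence is C_B = k₁C_{A0}(e^(−k₁t) − e^(−k₂t))/(k₂−k₁).
e^(−k₁t) = e^(−2.43×1.21) = e^(−2.940) = 0.05285; e^(−k₂t) = e^(−0.5130) = 0.5987.
C_B = 2.43×3.18/(0.424−2.43) × (0.05285−0.5987) = (-3.852)×(-0.5458) = 2.103 mol/L.
C_A = C_{A0}e^(−k₁t) = 0.1681 mol/L, so C_C = C_{A0}−C_A−C_B = 0.9093 mol/L; C_B/C_C = 2.31.

2.31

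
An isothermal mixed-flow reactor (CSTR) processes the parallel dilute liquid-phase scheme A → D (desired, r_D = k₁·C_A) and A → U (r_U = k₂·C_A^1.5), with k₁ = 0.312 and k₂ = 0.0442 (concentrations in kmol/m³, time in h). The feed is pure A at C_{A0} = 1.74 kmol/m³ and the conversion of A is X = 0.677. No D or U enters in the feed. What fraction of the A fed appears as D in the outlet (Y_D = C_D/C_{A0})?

0.612

Exit C_A = C_{A0}(1−X) = 1.74×0.323 = 0.5620 kmol/m³.
A CSTR operates uniformly at the exit composition, giving r_D = 0.1754 and r_U = 0.01862 (each k·C_A^n at C_A = 0.5620).
Fraction of consumed A going to D: r_D/(r_D+r_U) = 0.9040.
C_D = 0.9040·C_{A0}·X = 0.9040×1.74×0.677 = 1.06 kmol/m³; Y_D = C_D/C_{A0} = 0.612.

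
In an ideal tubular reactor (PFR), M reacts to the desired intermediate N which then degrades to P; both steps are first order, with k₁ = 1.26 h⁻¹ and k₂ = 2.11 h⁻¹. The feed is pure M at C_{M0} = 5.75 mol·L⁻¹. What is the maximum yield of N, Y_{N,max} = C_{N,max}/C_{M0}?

0.278

Evaluating C_N at τ_opt = ln(k₂/k₁)/(k₂−k₁) gives C_{N,max}/C_{M0} = (k₁/k₂)^[k₂/(k₂−k₁)].
= (1.26/2.11)^(2.11/(2.11−1.26)) = (0.5972)^(2.482) = 0.2781.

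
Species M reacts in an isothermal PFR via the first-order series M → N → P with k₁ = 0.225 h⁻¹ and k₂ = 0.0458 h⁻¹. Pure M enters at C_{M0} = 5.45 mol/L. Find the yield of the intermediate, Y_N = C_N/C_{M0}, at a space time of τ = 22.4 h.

0.442

The intermediate concentration in a first-order A→B→C sequence is C_N = k₁C_{M0}(e^(−k₁τ) − e^(−k₂τ))/(k₂−k₁).
e^(−k₁τ) = e^(−0.225×22.4) = e^(−5.040) = 0.006474; e^(−k₂τ) = e^(−1.026) = 0.3585.
C_N = 0.225×5.45/(0.0458−0.225) × (0.006474−0.3585) = (-6.843)×(-0.3520) = 2.409 mol/L.
Y_N = C_N/C_{M0} = 2.409/5.45 = 0.442.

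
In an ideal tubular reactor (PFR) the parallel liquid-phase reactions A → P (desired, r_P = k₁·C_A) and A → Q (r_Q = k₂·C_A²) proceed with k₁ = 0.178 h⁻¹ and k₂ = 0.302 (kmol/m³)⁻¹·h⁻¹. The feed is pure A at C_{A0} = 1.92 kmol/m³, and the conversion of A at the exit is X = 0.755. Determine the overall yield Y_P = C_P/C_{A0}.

0.265

C_A = C_{A0}(1−X) = 0.4704 kmol/m³.
Along a PFR/batch, dC_P/dC_A = −r_P/(r_P+r_Q) = −k₁/(k₁+k₂·C_A).
Integrating from C_{A0} to C_A: C_P = (0.178/0.302)·ln[(0.178+0.302·1.92)/(0.178+0.302·0.470)] = 0.5894·ln(0.7578/0.3201) = 0.5080 kmol/m³.
Y_P = C_P/C_{A0} = 0.5080/1.92 = 0.265.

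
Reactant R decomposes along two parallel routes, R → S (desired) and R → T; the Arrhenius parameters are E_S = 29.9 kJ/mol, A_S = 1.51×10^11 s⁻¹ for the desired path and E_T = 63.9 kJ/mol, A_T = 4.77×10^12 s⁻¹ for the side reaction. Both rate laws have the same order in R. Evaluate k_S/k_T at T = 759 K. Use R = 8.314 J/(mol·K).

6.93

Since both paths have the same order in R, the concentration cancels and S_{S/T} = k_S/k_T = (A_S/A_T)·exp[(E_T−E_S)/(RT)].
(E_T−E_S)/(RT) = (63.9−29.9)×10³/(8.314×759) = 34000/6310 = 5.388.
k_S/k_T = (1.51×10^11/4.77×10^12)·exp(5.388) = 0.03166 × 218.8 = 6.93.
Since E_S < E_T, lowering the temperature improves selectivity toward S.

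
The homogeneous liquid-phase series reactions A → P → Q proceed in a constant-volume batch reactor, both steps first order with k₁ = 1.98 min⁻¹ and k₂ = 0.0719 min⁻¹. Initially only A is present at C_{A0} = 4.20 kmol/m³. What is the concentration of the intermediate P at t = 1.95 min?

Solving the coupled first-order balances gives C_P(t) = [k₁/(k₂−k₁)]·C_{A0}·(e^(−k₁t) − e^(−k₂t)).
e^(−k₁t) = e^(−1.98×1.95) = e^(−3.861) = 0.02105; e^(−k₂t) = e^(−0.1402) = 0.8692.
C_P = 1.98×4.20/(0.0719−1.98) × (0.02105−0.8692) = (-4.358)×(-0.8481) = 3.696 kmol/m³.

3.70 kmol/m³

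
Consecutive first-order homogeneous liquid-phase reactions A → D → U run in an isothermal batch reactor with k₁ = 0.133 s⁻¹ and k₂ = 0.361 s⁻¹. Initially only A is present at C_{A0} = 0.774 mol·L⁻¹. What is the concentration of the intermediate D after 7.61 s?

0.135 mol·L⁻¹

Solving the coupled first-order balances gives C_D(t) = [k₁/(k₂−k₁)]·C_{A0}·(e^(−k₁t) − e^(−k₂t)).
e^(−k₁t) = e^(−0.133×7.61) = e^(−1.012) = 0.3634; e^(−k₂t) = e^(−2.747) = 0.06411.
C_D = 0.133×0.774/(0.361−0.133) × (0.3634−0.06411) = 0.4515×0.2993 = 0.1352 mol·L⁻¹.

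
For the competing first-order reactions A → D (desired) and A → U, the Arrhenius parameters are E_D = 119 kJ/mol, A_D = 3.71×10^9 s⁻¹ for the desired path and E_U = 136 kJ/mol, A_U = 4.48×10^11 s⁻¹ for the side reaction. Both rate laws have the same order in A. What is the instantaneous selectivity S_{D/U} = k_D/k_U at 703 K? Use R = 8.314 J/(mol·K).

Since both paths have the same order in A, the concentration cancels and S_{D/U} = k_D/k_U = (A_D/A_U)·exp[(E_U−E_D)/(RT)].
(E_U−E_D)/(RT) = (136−119)×10³/(8.314×703) = 17000/5845 = 2.909.
k_D/k_U = (3.71×10^9/4.48×10^11)·exp(2.909) = 0.008281 × 18.33 = 0.152.
Since E_D < E_U, lowering the temperature improves selectivity toward D.

0.152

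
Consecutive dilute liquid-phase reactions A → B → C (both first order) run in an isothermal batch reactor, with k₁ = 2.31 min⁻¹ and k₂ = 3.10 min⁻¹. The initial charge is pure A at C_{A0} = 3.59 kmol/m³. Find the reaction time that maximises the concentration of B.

Setting dC_B/dt = 0 gives t_opt = ln(k₂/k₁)/(k₂−k₁).
= ln(3.10/2.31)/(3.10−2.31) = ln(1.342)/0.7900 = 0.2942/0.7900 = 0.372 min.

0.372 min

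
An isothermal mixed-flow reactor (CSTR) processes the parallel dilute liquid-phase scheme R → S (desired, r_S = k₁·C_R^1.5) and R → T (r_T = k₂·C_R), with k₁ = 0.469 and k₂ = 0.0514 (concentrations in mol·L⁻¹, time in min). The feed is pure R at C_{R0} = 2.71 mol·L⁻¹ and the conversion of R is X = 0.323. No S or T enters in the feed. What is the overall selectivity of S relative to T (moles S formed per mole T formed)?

Exit C_R = C_{R0}(1−X) = 2.71×0.677 = 1.835 mol·L⁻¹.
In a CSTR the entire volume is at exit conditions, so r_S = 0.469×1.835^1.5 = 1.165 and r_T = 0.0514×1.835 = 0.09430.
Overall selectivity = C_S/C_T = r_Sτ/(r_Tτ) = r_S/r_T = 12.4.

12.4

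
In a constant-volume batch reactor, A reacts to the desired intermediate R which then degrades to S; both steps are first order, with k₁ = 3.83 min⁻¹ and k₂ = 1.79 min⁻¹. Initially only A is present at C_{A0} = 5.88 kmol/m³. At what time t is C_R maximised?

0.373 min

Setting dC_R/dt = 0 gives t_opt = ln(k₂/k₁)/(k₂−k₁).
= ln(1.79/3.83)/(1.79−3.83) = ln(0.4674)/-2.040 = -0.7606/-2.040 = 0.373 min.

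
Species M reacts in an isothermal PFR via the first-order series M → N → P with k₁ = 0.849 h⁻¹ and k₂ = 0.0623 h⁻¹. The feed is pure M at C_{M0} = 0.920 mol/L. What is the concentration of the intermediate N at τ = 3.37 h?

Solving the coupled first-order balances gives C_N(τ) = [k₁/(k₂−k₁)]·C_{M0}·(e^(−k₁τ) − e^(−k₂τ)).
e^(−k₁τ) = e^(−0.849×3.37) = e^(−2.861) = 0.05720; e^(−k₂τ) = e^(−0.2100) = 0.8106.
C_N = 0.849×0.920/(0.0623−0.849) × (0.05720−0.8106) = (-0.9929)×(-0.7534) = 0.7480 mol/L.

0.748 mol/L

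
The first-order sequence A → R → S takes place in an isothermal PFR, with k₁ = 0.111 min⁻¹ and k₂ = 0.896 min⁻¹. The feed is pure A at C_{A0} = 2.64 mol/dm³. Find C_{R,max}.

0.243 mol/dm³

At the optimum, C_{R,max}/C_{A0} = (k₁/k₂)^[k₂/(k₂−k₁)].
= (0.111/0.896)^(0.896/(0.896−0.111)) = (0.1239)^(1.141) = 0.09221.
C_{R,max} = 0.09221×2.64 = 0.243 mol/dm³.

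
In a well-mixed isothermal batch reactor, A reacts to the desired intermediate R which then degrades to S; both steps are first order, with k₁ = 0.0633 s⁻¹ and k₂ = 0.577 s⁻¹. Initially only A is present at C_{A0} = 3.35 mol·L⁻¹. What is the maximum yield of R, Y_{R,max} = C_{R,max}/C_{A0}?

0.0836

At the optimum, C_{R,max}/C_{A0} = (k₁/k₂)^[k₂/(k₂−k₁)].
= (0.0633/0.577)^(0.577/(0.577−0.0633)) = (0.1097)^(1.123) = 0.08355.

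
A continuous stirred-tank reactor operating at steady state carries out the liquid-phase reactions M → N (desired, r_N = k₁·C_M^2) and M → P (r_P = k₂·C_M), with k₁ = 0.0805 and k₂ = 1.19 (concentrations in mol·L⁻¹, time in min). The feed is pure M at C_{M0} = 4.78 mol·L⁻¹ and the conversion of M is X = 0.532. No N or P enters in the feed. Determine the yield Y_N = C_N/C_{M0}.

Exit C_M = C_{M0}(1−X) = 4.78×0.468 = 2.237 mol·L⁻¹.
Rates in a CSTR are evaluated at the outlet concentration: r_N = 0.0805×2.237^2 = 0.4029, r_P = 1.19×2.237 = 2.662.
Fraction of consumed M going to N: r_N/(r_N+r_P) = 0.1314.
C_N = 0.1314·C_{M0}·X = 0.1314×4.78×0.532 = 0.334 mol·L⁻¹; Y_N = C_N/C_{M0} = 0.0699.

0.0699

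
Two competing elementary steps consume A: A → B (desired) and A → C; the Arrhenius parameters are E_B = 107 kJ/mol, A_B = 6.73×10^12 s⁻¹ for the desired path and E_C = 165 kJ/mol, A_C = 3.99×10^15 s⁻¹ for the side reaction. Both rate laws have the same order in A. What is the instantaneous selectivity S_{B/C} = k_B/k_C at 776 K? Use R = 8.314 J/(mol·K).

13.5

k_B/k_C = (A_B/A_C)·exp[−(E_B−E_C)/(RT)] = (A_B/A_C)·exp[(E_C−E_B)/(RT)].
(E_C−E_B)/(RT) = (165−107)×10³/(8.314×776) = 58000/6452 = 8.990.
k_B/k_C = (6.73×10^12/3.99×10^15)·exp(8.990) = 0.001687 × 8022 = 13.5.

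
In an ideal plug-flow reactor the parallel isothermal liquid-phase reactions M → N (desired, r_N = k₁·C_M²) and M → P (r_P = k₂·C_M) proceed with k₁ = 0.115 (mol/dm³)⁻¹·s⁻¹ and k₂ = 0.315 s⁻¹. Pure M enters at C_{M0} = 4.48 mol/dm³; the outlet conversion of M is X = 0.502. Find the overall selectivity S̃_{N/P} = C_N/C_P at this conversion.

1.20

C_M = C_{M0}(1−X) = 2.231 mol/dm³.
Along a PFR/batch, dC_P/dC_M = −r_P/(r_N+r_P) = −k₂/(k₂+k₁·C_M).
Integrating from C_{M0} to C_M: C_P = (0.315/0.115)·ln[(0.315+0.115·4.48)/(0.315+0.115·2.23)] = 2.739·ln(0.8302/0.5716) = 1.022 mol/dm³.
Then C_N = (C_{M0}−C_M) − C_P = 2.249 − 1.022 = 1.226 mol/dm³.
S̃_{N/P} = C_N/C_P = 1.226/1.022 = 1.20.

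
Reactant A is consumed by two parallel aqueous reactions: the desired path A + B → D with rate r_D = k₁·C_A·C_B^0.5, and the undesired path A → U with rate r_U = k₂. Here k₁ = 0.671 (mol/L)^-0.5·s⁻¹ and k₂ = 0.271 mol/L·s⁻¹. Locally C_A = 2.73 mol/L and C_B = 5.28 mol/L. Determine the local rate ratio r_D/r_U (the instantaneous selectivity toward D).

S_{D/U} = r_D/r_U = (k₁·C_A·C_B^0.5)/(k₂) = (k₁/k₂)·C_A·C_B^0.5.
= (0.671×2.730×5.280^0.5) / (0.271) = 4.209/0.2710 = 15.5.
Since the desired path is higher order in A, keeping C_A high (PFR or concentrated feed) favours D.

15.5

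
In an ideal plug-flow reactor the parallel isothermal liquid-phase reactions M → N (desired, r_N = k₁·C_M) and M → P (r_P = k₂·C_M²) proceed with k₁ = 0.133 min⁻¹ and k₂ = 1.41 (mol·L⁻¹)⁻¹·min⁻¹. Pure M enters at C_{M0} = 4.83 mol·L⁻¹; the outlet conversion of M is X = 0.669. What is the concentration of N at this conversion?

0.101 mol·L⁻¹

C_M = C_{M0}(1−X) = 1.599 mol·L⁻¹.
Along a PFR/batch, dC_N/dC_M = −r_N/(r_N+r_P) = −k₁/(k₁+k₂·C_M).
Integrating from C_{M0} to C_M: C_N = (0.133/1.41)·ln[(0.133+1.41·4.83)/(0.133+1.41·1.60)] = 0.09433·ln(6.943/2.387) = 0.1007 mol·L⁻¹.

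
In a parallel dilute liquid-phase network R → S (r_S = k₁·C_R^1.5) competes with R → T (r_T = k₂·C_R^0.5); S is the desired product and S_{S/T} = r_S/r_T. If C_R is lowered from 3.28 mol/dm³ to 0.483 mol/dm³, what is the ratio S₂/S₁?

S_{S/T} = (k₁/k₂)·C_R, so S₂/S₁ = (C_{R,2}/C_{R,1}).
= 0.483/3.28 = 0.147.

0.147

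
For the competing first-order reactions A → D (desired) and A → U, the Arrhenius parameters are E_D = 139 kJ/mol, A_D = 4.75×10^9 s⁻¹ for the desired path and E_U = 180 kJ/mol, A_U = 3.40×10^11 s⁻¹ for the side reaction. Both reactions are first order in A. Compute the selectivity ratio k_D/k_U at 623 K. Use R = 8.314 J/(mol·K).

Since both paths have the same order in A, the concentration cancels and S_{D/U} = k_D/k_U = (A_D/A_U)·exp[(E_U−E_D)/(RT)].
(E_U−E_D)/(RT) = (180−139)×10³/(8.314×623) = 41000/5180 = 7.916.
k_D/k_U = (4.75×10^9/3.40×10^11)·exp(7.916) = 0.01397 × 2740 = 38.3.

38.3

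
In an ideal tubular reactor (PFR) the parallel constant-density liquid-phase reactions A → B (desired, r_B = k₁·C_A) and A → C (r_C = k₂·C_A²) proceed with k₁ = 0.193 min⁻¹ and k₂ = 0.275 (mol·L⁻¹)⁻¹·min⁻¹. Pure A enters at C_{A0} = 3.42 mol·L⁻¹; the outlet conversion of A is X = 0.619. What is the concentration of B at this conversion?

C_A = C_{A0}(1−X) = 1.303 mol·L⁻¹.
Along a PFR/batch, dC_B/dC_A = −r_B/(r_B+r_C) = −k₁/(k₁+k₂·C_A).
Integrating from C_{A0} to C_A: C_B = (0.193/0.275)·ln[(0.193+0.275·3.42)/(0.193+0.275·1.30)] = 0.7018·ln(1.133/0.5513) = 0.5058 mol·L⁻¹.

0.506 mol·L⁻¹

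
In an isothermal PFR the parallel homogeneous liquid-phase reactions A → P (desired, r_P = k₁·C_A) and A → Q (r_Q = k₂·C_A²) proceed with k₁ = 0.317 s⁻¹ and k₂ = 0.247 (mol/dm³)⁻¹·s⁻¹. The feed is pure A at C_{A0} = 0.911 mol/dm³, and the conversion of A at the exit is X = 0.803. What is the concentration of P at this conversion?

C_A = C_{A0}(1−X) = 0.1795 mol/dm³.
Along a PFR/batch, dC_P/dC_A = −r_P/(r_P+r_Q) = −k₁/(k₁+k₂·C_A).
Integrating from C_{A0} to C_A: C_P = (0.317/0.247)·ln[(0.317+0.247·0.911)/(0.317+0.247·0.179)] = 1.283·ln(0.5420/0.3613) = 0.5204 mol/dm³.

0.520 mol/dm³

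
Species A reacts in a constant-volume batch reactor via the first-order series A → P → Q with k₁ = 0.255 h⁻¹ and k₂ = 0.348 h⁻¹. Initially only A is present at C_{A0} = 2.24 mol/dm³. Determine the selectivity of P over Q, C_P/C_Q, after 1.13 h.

The intermediate concentration in a first-order A→B→C sequence is C_P = k₁C_{A0}(e^(−k₁t) − e^(−k₂t))/(k₂−k₁).
e^(−k₁t) = e^(−0.255×1.13) = e^(−0.2881) = 0.7496; e^(−k₂t) = e^(−0.3932) = 0.6749.
C_P = 0.255×2.24/(0.348−0.255) × (0.7496−0.6749) = 6.142×0.07478 = 0.4593 mol/dm³.
C_A = C_{A0}e^(−k₁t) = 1.679 mol/dm³, so C_Q = C_{A0}−C_A−C_P = 0.1015 mol/dm³; C_P/C_Q = 4.53.

4.53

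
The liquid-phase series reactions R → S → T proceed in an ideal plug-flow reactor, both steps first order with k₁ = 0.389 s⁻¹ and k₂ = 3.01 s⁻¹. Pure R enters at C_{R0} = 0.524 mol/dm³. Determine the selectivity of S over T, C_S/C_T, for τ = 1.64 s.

Solving the coupled first-order balances gives C_S(τ) = [k₁/(k₂−k₁)]·C_{R0}·(e^(−k₁τ) − e^(−k₂τ)).
e^(−k₁τ) = e^(−0.389×1.64) = e^(−0.6380) = 0.5284; e^(−k₂τ) = e^(−4.936) = 0.007180.
C_S = 0.389×0.524/(3.01−0.389) × (0.5284−0.007180) = 0.07777×0.5212 = 0.04053 mol/dm³.
C_R = C_{R0}e^(−k₁τ) = 0.2769 mol/dm³, so C_T = C_{R0}−C_R−C_S = 0.2066 mol/dm³; C_S/C_T = 0.196.

0.196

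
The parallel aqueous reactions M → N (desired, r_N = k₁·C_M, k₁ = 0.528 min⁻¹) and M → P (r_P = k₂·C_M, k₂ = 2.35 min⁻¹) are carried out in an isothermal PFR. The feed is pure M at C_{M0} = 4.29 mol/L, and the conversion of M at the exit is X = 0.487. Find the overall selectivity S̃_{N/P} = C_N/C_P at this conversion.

0.225

C_M = C_{M0}(1−X) = 2.201 mol/L.
Both paths are first order in M, so the instantaneous fraction to N is constant: dC_N/d(−C_M) = k₁/(k₁+k₂) = 0.1835.
C_N = 0.1835·(C_{M0}−C_M) = 0.1835×2.089 = 0.383 mol/L.
C_P = (C_{M0}−C_M)−C_N = 1.706 mol/L; S̃_{N/P} = 0.3833/1.706 = 0.225.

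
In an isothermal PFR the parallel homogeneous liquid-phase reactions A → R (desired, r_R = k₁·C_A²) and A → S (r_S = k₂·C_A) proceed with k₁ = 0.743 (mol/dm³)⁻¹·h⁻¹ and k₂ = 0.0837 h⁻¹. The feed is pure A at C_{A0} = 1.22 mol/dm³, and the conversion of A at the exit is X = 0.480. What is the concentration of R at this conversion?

0.520 mol/dm³

C_A = C_{A0}(1−X) = 0.6344 mol/dm³.
Along a PFR/batch, dC_S/dC_A = −r_S/(r_R+r_S) = −k₂/(k₂+k₁·C_A).
Integrating from C_{A0} to C_A: C_S = (0.0837/0.743)·ln[(0.0837+0.743·1.22)/(0.0837+0.743·0.634)] = 0.1127·ln(0.9902/0.5551) = 0.06520 mol/dm³.
Then C_R = (C_{A0}−C_A) − C_S = 0.5856 − 0.06520 = 0.5204 mol/dm³.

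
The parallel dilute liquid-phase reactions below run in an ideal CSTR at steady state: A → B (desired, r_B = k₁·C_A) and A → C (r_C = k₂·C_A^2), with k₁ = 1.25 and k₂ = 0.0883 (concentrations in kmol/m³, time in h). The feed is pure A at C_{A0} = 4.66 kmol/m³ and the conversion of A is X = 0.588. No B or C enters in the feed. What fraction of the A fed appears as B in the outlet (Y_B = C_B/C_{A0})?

0.518

Exit C_A = C_{A0}(1−X) = 4.66×0.412 = 1.920 kmol/m³.
A CSTR operates uniformly at the exit composition, giving r_B = 2.400 and r_C = 0.3255 (each k·C_A^n at C_A = 1.920).
Fraction of consumed A going to B: r_B/(r_B+r_C) = 0.8806.
C_B = 0.8806·C_{A0}·X = 0.8806×4.66×0.588 = 2.41 kmol/m³; Y_B = C_B/C_{A0} = 0.518.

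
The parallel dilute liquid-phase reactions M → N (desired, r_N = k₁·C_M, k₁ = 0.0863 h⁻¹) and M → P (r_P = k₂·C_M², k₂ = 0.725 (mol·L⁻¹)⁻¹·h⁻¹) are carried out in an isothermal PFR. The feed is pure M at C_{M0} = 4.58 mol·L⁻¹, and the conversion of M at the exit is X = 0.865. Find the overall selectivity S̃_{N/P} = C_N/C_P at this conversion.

C_M = C_{M0}(1−X) = 0.6183 mol·L⁻¹.
Along a PFR/batch, dC_N/dC_M = −r_N/(r_N+r_P) = −k₁/(k₁+k₂·C_M).
Integrating from C_{M0} to C_M: C_N = (0.0863/0.725)·ln[(0.0863+0.725·4.58)/(0.0863+0.725·0.618)] = 0.1190·ln(3.407/0.5346) = 0.2205 mol·L⁻¹.
C_P = (C_{M0}−C_M)−C_N = 3.741 mol·L⁻¹; S̃_{N/P} = 0.2205/3.741 = 0.0589.

0.0589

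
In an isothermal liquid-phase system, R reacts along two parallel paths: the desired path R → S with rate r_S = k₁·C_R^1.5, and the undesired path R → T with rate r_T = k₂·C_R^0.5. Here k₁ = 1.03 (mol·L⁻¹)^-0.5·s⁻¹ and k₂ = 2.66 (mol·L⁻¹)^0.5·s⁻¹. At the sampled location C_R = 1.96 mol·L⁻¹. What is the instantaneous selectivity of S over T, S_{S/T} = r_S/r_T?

0.759

S_{S/T} = r_S/r_T = (k₁·C_R^1.5)/(k₂·C_R^0.5) = (k₁/k₂)·C_R.
= (1.03×1.960^1.5) / (2.66×1.960^0.5) = 2.826/3.724 = 0.759.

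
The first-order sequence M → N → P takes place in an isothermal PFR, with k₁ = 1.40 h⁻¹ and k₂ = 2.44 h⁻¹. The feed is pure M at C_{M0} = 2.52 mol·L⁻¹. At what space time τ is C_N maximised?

0.534 h

For first-order series the maximum of C_N occurs at τ_opt = ln(k₂/k₁)/(k₂−k₁).
= ln(2.44/1.40)/(2.44−1.40) = ln(1.743)/1.040 = 0.5555/1.040 = 0.534 h.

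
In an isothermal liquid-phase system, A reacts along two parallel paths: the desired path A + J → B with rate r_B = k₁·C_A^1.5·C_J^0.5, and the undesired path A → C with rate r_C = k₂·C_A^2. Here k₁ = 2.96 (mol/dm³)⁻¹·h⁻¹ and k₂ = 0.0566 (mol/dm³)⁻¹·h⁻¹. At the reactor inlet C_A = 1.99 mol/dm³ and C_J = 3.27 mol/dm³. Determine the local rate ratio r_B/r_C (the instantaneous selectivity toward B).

S_{B/C} = r_B/r_C = (k₁·C_A^1.5·C_J^0.5)/(k₂·C_A^2) = (k₁/k₂)·C_A^-0.5·C_J^0.5.
= (2.96×1.990^1.5×3.270^0.5) / (0.0566×1.990^2) = 15.03/0.2241 = 67.0.
The undesired path is higher order in A, so low C_A (CSTR or dilute feed) favours B.

67.0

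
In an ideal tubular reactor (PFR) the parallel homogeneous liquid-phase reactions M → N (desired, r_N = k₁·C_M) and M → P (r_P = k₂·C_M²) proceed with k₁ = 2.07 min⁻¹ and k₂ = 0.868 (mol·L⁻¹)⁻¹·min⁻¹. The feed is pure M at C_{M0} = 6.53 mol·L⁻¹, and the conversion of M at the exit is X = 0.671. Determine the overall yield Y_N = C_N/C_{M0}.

C_M = C_{M0}(1−X) = 2.148 mol·L⁻¹.
Along a PFR/batch, dC_N/dC_M = −r_N/(r_N+r_P) = −k₁/(k₁+k₂·C_M).
Integrating from C_{M0} to C_M: C_N = (2.07/0.868)·ln[(2.07+0.868·6.53)/(2.07+0.868·2.15)] = 2.385·ln(7.738/3.935) = 1.613 mol·L⁻¹.
Y_N = C_N/C_{M0} = 1.613/6.53 = 0.247.

0.247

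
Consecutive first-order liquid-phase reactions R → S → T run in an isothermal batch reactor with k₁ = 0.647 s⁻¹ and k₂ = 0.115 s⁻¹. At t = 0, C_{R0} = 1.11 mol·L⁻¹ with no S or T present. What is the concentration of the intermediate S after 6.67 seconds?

0.609 mol·L⁻¹

The intermediate concentration in a first-order A→B→C sequence is C_S = k₁C_{R0}(e^(−k₁t) − e^(−k₂t))/(k₂−k₁).
e^(−k₁t) = e^(−0.647×6.67) = e^(−4.315) = 0.01336; e^(−k₂t) = e^(−0.7671) = 0.4644.
C_S = 0.647×1.11/(0.115−0.647) × (0.01336−0.4644) = (-1.350)×(-0.4510) = 0.6089 mol·L⁻¹.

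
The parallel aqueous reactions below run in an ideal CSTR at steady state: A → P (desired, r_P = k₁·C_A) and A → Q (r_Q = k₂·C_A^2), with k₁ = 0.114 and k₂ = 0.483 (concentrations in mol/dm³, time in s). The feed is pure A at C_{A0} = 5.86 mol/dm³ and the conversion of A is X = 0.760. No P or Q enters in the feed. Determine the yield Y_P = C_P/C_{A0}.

Exit C_A = C_{A0}(1−X) = 5.86×0.240 = 1.406 mol/dm³.
A CSTR operates uniformly at the exit composition, giving r_P = 0.1603 and r_Q = 0.9554 (each k·C_A^n at C_A = 1.406).
Fraction of consumed A going to P: r_P/(r_P+r_Q) = 0.1437.
C_P = 0.1437·C_{A0}·X = 0.1437×5.86×0.760 = 0.640 mol/dm³; Y_P = C_P/C_{A0} = 0.109.

0.109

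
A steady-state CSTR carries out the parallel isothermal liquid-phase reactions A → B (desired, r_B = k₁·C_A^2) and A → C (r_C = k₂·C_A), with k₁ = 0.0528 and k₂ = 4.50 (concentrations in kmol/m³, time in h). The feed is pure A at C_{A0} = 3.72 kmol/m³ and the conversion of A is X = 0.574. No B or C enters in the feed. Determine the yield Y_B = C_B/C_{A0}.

Exit C_A = C_{A0}(1−X) = 3.72×0.426 = 1.585 kmol/m³.
Rates in a CSTR are evaluated at the outlet concentration: r_B = 0.0528×1.585^2 = 0.1326, r_C = 4.50×1.585 = 7.131.
Fraction of consumed A going to B: r_B/(r_B+r_C) = 0.01825.
C_B = 0.01825·C_{A0}·X = 0.01825×3.72×0.574 = 0.0390 kmol/m³; Y_B = C_B/C_{A0} = 0.0105.

0.0105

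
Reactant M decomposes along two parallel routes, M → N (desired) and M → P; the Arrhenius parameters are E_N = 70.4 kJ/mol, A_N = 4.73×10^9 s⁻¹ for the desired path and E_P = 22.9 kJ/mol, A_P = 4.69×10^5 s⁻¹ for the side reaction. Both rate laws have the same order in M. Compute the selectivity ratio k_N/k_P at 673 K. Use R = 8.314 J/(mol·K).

k_N/k_P = (A_N/A_P)·exp[−(E_N−E_P)/(RT)] = (A_N/A_P)·exp[(E_P−E_N)/(RT)].
(E_P−E_N)/(RT) = (22.9−70.4)×10³/(8.314×673) = -47500/5595 = -8.489.
k_N/k_P = (4.73×10^9/4.69×10^5)·exp(-8.489) = 10085 × 2.057×10^-4 = 2.07.

2.07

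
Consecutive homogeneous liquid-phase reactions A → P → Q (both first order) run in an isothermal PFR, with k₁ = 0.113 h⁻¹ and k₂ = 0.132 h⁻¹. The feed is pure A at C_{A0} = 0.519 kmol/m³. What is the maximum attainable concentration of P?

At the optimum, C_{P,max}/C_{A0} = (k₁/k₂)^[k₂/(k₂−k₁)].
= (0.113/0.132)^(0.132/(0.132−0.113)) = (0.8561)^(6.947) = 0.3397.
C_{P,max} = 0.3397×0.519 = 0.176 kmol/m³.

0.176 kmol/m³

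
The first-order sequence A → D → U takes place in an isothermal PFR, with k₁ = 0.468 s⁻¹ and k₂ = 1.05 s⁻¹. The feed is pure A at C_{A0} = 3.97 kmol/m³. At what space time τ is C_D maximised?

For first-order series the maximum of C_D occurs at τ_opt = ln(k₂/k₁)/(k₂−k₁).
= ln(1.05/0.468)/(1.05−0.468) = ln(2.244)/0.5820 = 0.8081/0.5820 = 1.39 s.

1.39 s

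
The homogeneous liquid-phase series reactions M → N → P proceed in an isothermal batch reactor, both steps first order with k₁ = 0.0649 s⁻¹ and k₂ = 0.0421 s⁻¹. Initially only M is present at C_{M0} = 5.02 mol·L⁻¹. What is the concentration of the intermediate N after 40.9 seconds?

The intermediate concentration in a first-order A→B→C sequence is C_N = k₁C_{M0}(e^(−k₁t) − e^(−k₂t))/(k₂−k₁).
e^(−k₁t) = e^(−0.0649×40.9) = e^(−2.654) = 0.07034; e^(−k₂t) = e^(−1.722) = 0.1787.
C_N = 0.0649×5.02/(0.0421−0.0649) × (0.07034−0.1787) = (-14.29)×(-0.1084) = 1.549 mol·L⁻¹.

1.55 mol·L⁻¹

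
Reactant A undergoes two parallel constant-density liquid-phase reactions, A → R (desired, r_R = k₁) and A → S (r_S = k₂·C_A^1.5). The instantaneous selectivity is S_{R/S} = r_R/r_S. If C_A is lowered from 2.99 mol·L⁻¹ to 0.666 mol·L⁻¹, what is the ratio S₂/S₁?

9.51

S_{R/S} = (k₁/k₂)·C_A^-1.5, so S₂/S₁ = (C_{A,2}/C_{A,1})^-1.5.
= (0.666/2.99)^(-1.5) = (0.2227)^(-1.5) = 9.51.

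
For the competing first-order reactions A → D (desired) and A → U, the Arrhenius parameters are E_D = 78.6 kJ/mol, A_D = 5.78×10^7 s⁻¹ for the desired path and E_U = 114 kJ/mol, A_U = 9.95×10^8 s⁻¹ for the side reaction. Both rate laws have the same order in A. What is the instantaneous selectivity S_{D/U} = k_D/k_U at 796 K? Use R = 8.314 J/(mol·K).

12.2

Since both paths have the same order in A, the concentration cancels and S_{D/U} = k_D/k_U = (A_D/A_U)·exp[(E_U−E_D)/(RT)].
(E_U−E_D)/(RT) = (114−78.6)×10³/(8.314×796) = 35400/6618 = 5.349.
k_D/k_U = (5.78×10^7/9.95×10^8)·exp(5.349) = 0.05809 × 210.4 = 12.2.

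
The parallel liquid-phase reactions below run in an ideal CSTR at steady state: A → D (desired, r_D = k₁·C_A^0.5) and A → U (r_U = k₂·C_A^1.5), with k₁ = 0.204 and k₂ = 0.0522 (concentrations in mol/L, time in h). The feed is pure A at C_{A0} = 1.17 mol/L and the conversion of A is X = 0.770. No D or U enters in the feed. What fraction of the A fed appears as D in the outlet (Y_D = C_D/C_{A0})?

0.720

Exit C_A = C_{A0}(1−X) = 1.17×0.230 = 0.2691 mol/L.
In a CSTR the entire volume is at exit conditions, so r_D = 0.204×0.2691^0.5 = 0.1058 and r_U = 0.0522×0.2691^1.5 = 0.007287.
Fraction of consumed A going to D: r_D/(r_D+r_U) = 0.9356.
C_D = 0.9356·C_{A0}·X = 0.9356×1.17×0.770 = 0.843 mol/L; Y_D = C_D/C_{A0} = 0.720.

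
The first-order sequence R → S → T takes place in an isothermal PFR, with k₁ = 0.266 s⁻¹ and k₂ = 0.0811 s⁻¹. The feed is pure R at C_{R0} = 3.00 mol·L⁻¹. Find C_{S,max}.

Evaluating C_S at τ_opt = ln(k₂/k₁)/(k₂−k₁) gives C_{S,max}/C_{R0} = (k₁/k₂)^[k₂/(k₂−k₁)].
= (0.266/0.0811)^(0.0811/(0.0811−0.266)) = (3.280)^(-0.4386) = 0.5939.
C_{S,max} = 0.5939×3.00 = 1.78 mol·L⁻¹.

1.78 mol·L⁻¹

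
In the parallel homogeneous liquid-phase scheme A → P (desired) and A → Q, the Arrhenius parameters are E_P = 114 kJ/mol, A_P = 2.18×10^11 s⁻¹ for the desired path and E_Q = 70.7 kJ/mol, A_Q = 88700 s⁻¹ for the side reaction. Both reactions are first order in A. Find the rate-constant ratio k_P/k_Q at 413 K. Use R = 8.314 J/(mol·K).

With equal orders, S_{P/Q} = k_P/k_Q = (A_P/A_Q)·exp[(E_Q−E_P)/(RT)].
(E_Q−E_P)/(RT) = (70.7−114)×10³/(8.314×413) = -43300/3434 = -12.61.
k_P/k_Q = (2.18×10^11/88700)·exp(-12.61) = 2.458×10^6 × 3.337×10^-6 = 8.20.
Since E_P > E_Q, raising the temperature improves selectivity toward P.

8.20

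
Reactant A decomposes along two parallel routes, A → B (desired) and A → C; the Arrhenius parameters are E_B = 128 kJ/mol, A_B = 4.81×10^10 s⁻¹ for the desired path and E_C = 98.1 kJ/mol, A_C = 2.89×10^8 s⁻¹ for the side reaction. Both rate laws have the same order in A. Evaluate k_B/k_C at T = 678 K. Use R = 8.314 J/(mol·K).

0.827

k_B/k_C = (A_B/A_C)·exp[−(E_B−E_C)/(RT)] = (A_B/A_C)·exp[(E_C−E_B)/(RT)].
(E_C−E_B)/(RT) = (98.1−128)×10³/(8.314×678) = -29900/5637 = -5.304.
k_B/k_C = (4.81×10^10/2.89×10^8)·exp(-5.304) = 166.4 × 0.004970 = 0.827.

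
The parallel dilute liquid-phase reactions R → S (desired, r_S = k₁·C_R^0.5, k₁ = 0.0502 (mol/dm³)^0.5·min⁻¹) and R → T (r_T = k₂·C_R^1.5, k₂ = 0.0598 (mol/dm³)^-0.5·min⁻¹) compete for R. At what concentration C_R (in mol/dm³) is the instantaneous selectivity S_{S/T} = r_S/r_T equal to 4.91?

S_{S/T} = (k₁/k₂)·C_R⁻¹ ⇒ C_R = (S·k₂/k₁)^(-1).
= (4.91×0.0598/0.0502)^(-1) = (5.849)^(-1) = 0.171 mol/dm³.

0.171 mol/dm³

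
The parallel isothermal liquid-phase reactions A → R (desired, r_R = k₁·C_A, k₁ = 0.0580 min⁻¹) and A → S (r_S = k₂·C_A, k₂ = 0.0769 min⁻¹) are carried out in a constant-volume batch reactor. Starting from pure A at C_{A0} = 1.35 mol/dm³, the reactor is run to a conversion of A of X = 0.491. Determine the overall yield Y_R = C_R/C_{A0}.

0.211

C_A = C_{A0}(1−X) = 0.6872 mol/dm³.
Both paths are first order in A, so the instantaneous fraction to R is constant: dC_R/d(−C_A) = k₁/(k₁+k₂) = 0.4299.
C_R = 0.4299·(C_{A0}−C_A) = 0.4299×0.6629 = 0.285 mol/dm³.
Y_R = C_R/C_{A0} = 0.2850/1.35 = 0.211.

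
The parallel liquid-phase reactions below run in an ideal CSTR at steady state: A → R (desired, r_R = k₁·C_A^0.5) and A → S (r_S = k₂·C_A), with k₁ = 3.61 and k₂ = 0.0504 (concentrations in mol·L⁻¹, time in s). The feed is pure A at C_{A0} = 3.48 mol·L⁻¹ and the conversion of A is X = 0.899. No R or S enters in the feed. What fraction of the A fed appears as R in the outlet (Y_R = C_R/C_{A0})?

0.892

Exit C_A = C_{A0}(1−X) = 3.48×0.101 = 0.3515 mol·L⁻¹.
A CSTR operates uniformly at the exit composition, giving r_R = 2.140 and r_S = 0.01771 (each k·C_A^n at C_A = 0.3515).
Fraction of consumed A going to R: r_R/(r_R+r_S) = 0.9918.
C_R = 0.9918·C_{A0}·X = 0.9918×3.48×0.899 = 3.10 mol·L⁻¹; Y_R = C_R/C_{A0} = 0.892.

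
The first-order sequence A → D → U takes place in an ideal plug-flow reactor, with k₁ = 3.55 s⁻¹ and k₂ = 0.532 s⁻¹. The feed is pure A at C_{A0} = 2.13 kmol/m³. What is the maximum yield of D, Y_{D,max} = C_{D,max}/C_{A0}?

0.716

For a first-order series the maximum intermediate yield is C_{D,max}/C_{A0} = (k₁/k₂)^[k₂/(k₂−k₁)].
= (3.55/0.532)^(0.532/(0.532−3.55)) = (6.673)^(-0.1763) = 0.7156.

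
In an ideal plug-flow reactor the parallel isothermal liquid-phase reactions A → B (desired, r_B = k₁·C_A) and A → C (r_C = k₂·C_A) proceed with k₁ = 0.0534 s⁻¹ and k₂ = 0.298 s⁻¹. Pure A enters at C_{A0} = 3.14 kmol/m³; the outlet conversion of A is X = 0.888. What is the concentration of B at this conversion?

0.424 kmol/m³

C_A = C_{A0}(1−X) = 0.3517 kmol/m³.
Both paths are first order in A, so the instantaneous fraction to B is constant: dC_B/d(−C_A) = k₁/(k₁+k₂) = 0.1520.
C_B = 0.1520·(C_{A0}−C_A) = 0.1520×2.788 = 0.424 kmol/m³.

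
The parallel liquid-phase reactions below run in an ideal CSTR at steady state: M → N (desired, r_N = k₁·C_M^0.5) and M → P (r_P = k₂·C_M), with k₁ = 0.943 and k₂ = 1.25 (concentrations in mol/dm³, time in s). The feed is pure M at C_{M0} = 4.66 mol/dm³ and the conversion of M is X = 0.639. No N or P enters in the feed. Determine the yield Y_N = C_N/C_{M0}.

0.235

Exit C_M = C_{M0}(1−X) = 4.66×0.361 = 1.682 mol/dm³.
A CSTR operates uniformly at the exit composition, giving r_N = 1.223 and r_P = 2.103 (each k·C_M^n at C_M = 1.682).
Fraction of consumed M going to N: r_N/(r_N+r_P) = 0.3677.
C_N = 0.3677·C_{M0}·X = 0.3677×4.66×0.639 = 1.10 mol/dm³; Y_N = C_N/C_{M0} = 0.235.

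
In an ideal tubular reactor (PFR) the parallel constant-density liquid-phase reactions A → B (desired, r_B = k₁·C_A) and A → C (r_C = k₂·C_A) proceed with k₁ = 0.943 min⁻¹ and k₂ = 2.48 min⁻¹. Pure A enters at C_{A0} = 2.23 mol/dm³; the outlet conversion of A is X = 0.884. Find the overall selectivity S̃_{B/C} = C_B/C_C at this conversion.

C_A = C_{A0}(1−X) = 0.2587 mol/dm³.
Both paths are first order in A, so the instantaneous fraction to B is constant: dC_B/d(−C_A) = k₁/(k₁+k₂) = 0.2755.
C_B = 0.2755·(C_{A0}−C_A) = 0.2755×1.971 = 0.543 mol/dm³.
C_C = (C_{A0}−C_A)−C_B = 1.428 mol/dm³; S̃_{B/C} = 0.5431/1.428 = 0.380.

0.380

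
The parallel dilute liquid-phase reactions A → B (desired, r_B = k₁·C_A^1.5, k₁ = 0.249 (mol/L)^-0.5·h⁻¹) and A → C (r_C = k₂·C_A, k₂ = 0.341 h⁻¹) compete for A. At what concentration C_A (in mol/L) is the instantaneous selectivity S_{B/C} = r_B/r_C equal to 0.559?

0.586 mol/L

S_{B/C} = (k₁/k₂)·C_A^0.5 ⇒ C_A = (S·k₂/k₁)^(2).
= (0.559×0.341/0.249)^(2) = (0.7655)^(2) = 0.586 mol/L.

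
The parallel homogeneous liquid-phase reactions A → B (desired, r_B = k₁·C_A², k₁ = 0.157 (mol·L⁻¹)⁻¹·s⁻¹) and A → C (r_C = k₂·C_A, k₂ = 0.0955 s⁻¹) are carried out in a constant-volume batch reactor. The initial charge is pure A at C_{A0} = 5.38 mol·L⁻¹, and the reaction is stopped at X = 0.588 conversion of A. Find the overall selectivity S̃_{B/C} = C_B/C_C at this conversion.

5.92

C_A = C_{A0}(1−X) = 2.217 mol·L⁻¹.
Along a PFR/batch, dC_C/dC_A = −r_C/(r_B+r_C) = −k₂/(k₂+k₁·C_A).
Integrating from C_{A0} to C_A: C_C = (0.0955/0.157)·ln[(0.0955+0.157·5.38)/(0.0955+0.157·2.22)] = 0.6083·ln(0.9402/0.4435) = 0.4570 mol·L⁻¹.
Then C_B = (C_{A0}−C_A) − C_C = 3.163 − 0.4570 = 2.706 mol·L⁻¹.
S̃_{B/C} = C_B/C_C = 2.706/0.4570 = 5.92.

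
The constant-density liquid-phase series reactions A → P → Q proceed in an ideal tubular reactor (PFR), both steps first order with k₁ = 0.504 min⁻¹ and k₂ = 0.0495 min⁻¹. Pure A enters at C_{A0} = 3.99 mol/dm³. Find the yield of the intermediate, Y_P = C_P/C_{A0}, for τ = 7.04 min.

0.751

Solving the coupled first-order balances gives C_P(τ) = [k₁/(k₂−k₁)]·C_{A0}·(e^(−k₁τ) − e^(−k₂τ)).
e^(−k₁τ) = e^(−0.504×7.04) = e^(−3.548) = 0.02878; e^(−k₂τ) = e^(−0.3485) = 0.7058.
C_P = 0.504×3.99/(0.0495−0.504) × (0.02878−0.7058) = (-4.425)×(-0.6770) = 2.995 mol/dm³.
Y_P = C_P/C_{A0} = 2.995/3.99 = 0.751.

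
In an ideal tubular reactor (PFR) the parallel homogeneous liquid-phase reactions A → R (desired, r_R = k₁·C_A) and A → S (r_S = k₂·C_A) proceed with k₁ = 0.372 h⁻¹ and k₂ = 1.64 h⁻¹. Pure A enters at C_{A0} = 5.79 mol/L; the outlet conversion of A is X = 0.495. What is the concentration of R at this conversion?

C_A = C_{A0}(1−X) = 2.924 mol/L.
Both paths are first order in A, so the instantaneous fraction to R is constant: dC_R/d(−C_A) = k₁/(k₁+k₂) = 0.1849.
C_R = 0.1849·(C_{A0}−C_A) = 0.1849×2.866 = 0.530 mol/L.

0.530 mol/L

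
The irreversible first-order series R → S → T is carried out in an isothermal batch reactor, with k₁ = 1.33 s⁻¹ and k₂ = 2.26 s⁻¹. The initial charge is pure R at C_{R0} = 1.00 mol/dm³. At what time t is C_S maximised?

Setting dC_S/dt = 0 gives t_opt = ln(k₂/k₁)/(k₂−k₁).
= ln(2.26/1.33)/(2.26−1.33) = ln(1.699)/0.9300 = 0.5302/0.9300 = 0.570 s.

0.570 s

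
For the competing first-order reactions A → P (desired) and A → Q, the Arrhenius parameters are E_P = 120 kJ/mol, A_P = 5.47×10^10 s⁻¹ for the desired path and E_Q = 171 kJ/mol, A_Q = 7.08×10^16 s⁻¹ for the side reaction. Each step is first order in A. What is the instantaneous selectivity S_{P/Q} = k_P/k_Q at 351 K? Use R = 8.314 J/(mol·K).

30.1

With equal orders, S_{P/Q} = k_P/k_Q = (A_P/A_Q)·exp[(E_Q−E_P)/(RT)].
(E_Q−E_P)/(RT) = (171−120)×10³/(8.314×351) = 51000/2918 = 17.48.
k_P/k_Q = (5.47×10^10/7.08×10^16)·exp(17.48) = 7.726×10^-7 × 3.890×10^7 = 30.1.
Since E_P < E_Q, lowering the temperature improves selectivity toward P.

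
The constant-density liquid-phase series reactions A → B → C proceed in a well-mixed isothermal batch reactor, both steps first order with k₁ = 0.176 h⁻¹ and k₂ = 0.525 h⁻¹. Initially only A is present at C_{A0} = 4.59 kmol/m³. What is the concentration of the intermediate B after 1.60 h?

Solving the coupled first-order balances gives C_B(t) = [k₁/(k₂−k₁)]·C_{A0}·(e^(−k₁t) − e^(−k₂t)).
e^(−k₁t) = e^(−0.176×1.60) = e^(−0.2816) = 0.7546; e^(−k₂t) = e^(−0.8400) = 0.4317.
C_B = 0.176×4.59/(0.525−0.176) × (0.7546−0.4317) = 2.315×0.3229 = 0.7473 kmol/m³.

0.747 kmol/m³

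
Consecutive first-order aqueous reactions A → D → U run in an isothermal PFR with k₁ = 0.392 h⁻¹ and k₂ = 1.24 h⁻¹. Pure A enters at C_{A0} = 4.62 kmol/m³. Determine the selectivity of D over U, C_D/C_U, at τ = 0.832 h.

The intermediate concentration in a first-order A→B→C sequence is C_D = k₁C_{A0}(e^(−k₁τ) − e^(−k₂τ))/(k₂−k₁).
e^(−k₁τ) = e^(−0.392×0.832) = e^(−0.3261) = 0.7217; e^(−k₂τ) = e^(−1.032) = 0.3564.
C_D = 0.392×4.62/(1.24−0.392) × (0.7217−0.3564) = 2.136×0.3653 = 0.7801 kmol/m³.
C_A = C_{A0}e^(−k₁τ) = 3.334 kmol/m³, so C_U = C_{A0}−C_A−C_D = 0.5056 kmol/m³; C_D/C_U = 1.54.

1.54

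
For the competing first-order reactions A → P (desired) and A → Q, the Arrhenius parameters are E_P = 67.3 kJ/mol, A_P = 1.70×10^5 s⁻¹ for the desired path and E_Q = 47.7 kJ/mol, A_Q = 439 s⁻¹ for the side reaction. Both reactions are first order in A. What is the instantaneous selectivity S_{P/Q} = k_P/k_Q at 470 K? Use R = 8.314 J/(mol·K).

k_P/k_Q = (A_P/A_Q)·exp[−(E_P−E_Q)/(RT)] = (A_P/A_Q)·exp[(E_Q−E_P)/(RT)].
(E_Q−E_P)/(RT) = (47.7−67.3)×10³/(8.314×470) = -19600/3908 = -5.016.
k_P/k_Q = (1.70×10^5/439)·exp(-5.016) = 387.2 × 0.006632 = 2.57.

2.57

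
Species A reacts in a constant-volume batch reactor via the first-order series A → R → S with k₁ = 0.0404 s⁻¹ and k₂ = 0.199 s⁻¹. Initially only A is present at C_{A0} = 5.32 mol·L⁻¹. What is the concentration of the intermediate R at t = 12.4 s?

0.706 mol·L⁻¹

Solving the coupled first-order balances gives C_R(t) = [k₁/(k₂−k₁)]·C_{A0}·(e^(−k₁t) − e^(−k₂t)).
e^(−k₁t) = e^(−0.0404×12.4) = e^(−0.5010) = 0.6059; e^(−k₂t) = e^(−2.468) = 0.08479.
C_R = 0.0404×5.32/(0.199−0.0404) × (0.6059−0.08479) = 1.355×0.5212 = 0.7063 mol·L⁻¹.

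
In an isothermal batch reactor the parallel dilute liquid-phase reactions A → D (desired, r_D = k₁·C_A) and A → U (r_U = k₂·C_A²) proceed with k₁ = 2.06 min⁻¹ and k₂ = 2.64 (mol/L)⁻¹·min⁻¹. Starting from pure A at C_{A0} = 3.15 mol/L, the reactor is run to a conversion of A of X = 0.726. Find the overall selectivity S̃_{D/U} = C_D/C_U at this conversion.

C_A = C_{A0}(1−X) = 0.8631 mol/L.
Along a PFR/batch, dC_D/dC_A = −r_D/(r_D+r_U) = −k₁/(k₁+k₂·C_A).
Integrating from C_{A0} to C_A: C_D = (2.06/2.64)·ln[(2.06+2.64·3.15)/(2.06+2.64·0.863)] = 0.7803·ln(10.38/4.339) = 0.6804 mol/L.
C_U = (C_{A0}−C_A)−C_D = 1.607 mol/L; S̃_{D/U} = 0.6804/1.607 = 0.424.

0.424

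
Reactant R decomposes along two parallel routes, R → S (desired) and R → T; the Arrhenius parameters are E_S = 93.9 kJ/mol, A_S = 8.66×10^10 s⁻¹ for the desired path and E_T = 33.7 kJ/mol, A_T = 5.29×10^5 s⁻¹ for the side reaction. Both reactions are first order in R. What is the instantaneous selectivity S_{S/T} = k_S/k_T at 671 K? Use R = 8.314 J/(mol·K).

3.37

With equal orders, S_{S/T} = k_S/k_T = (A_S/A_T)·exp[(E_T−E_S)/(RT)].
(E_T−E_S)/(RT) = (33.7−93.9)×10³/(8.314×671) = -60200/5579 = -10.79.
k_S/k_T = (8.66×10^10/5.29×10^5)·exp(-10.79) = 1.637×10^5 × 2.058×10^-5 = 3.37.
Since E_S > E_T, raising the temperature improves selectivity toward S.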